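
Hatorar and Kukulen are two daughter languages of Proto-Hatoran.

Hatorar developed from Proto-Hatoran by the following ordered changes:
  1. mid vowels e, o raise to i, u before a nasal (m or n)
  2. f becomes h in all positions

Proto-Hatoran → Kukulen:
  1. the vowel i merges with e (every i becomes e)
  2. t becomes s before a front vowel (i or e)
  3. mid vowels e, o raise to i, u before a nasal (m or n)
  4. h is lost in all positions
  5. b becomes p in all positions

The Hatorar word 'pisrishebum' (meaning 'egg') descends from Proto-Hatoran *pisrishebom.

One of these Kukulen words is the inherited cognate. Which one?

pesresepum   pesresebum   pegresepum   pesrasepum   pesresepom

Kukulen: *pisrishebom > pesreshebom > pesreshebum > pesresebum > pesresepum  (by vowel merger, pre-nasal raising, h-loss, unconditioned shift)
Only 'pesresepum' matches the regular Kukulen development of *pisrishebom.

pesresepum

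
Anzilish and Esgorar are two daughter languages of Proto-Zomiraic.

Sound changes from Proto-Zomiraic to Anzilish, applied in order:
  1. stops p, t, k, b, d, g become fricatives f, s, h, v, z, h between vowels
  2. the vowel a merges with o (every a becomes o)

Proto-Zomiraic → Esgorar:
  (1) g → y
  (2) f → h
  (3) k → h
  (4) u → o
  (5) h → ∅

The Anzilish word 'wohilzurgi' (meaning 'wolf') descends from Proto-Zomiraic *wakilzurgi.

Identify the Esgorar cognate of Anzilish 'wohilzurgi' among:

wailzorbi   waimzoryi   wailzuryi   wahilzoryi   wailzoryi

Esgorar: *wakilzurgi > wakilzuryi > wahilzuryi > wahilzoryi > wailzoryi  (by unconditioned shift, unconditioned shift, vowel merger, h-loss)
Only 'wailzoryi' matches the regular Esgorar development of *wakilzurgi.

wailzoryi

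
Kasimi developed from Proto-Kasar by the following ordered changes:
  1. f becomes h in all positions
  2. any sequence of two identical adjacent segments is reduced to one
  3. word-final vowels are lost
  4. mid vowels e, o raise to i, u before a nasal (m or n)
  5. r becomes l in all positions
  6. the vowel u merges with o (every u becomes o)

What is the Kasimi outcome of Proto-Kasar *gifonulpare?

gihonolpal

Kasimi: *gifonulpare
  gifonulpare → gihonulpare   [unconditioned shift]
  gihonulpare (rule 2 does not apply)
  gihonulpare → gihonulpar   [apocope]
  gihonulpar → gihunulpar   [pre-nasal raising]
  gihunulpar → gihunulpal   [unconditioned shift]
  gihunulpal → gihonolpal   [vowel merger]
  giving Kasimi gihonolpal.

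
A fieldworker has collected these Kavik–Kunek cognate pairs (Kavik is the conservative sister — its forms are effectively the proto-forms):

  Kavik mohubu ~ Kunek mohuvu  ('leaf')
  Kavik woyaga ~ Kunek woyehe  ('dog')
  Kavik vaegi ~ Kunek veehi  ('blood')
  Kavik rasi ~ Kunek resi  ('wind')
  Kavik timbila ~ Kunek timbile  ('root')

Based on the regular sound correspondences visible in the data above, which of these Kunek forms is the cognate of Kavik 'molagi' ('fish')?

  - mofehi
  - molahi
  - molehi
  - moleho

molehi

woyaga ~ woyehe, rasi ~ resi — Kavik a corresponds to Kunek e after a consonant, before a consonant other than r, m, n, p, b, f, v.
vaegi ~ veehi — Kavik g corresponds to Kunek h between vowels (before a front vowel).
Applying these to Kavik 'molagi':
  molagi → molegi   (a→e after a consonant, before a consonant other than r, m, n, p, b, f, v)
  molegi → molehi   (g→h between vowels (before a front vowel))
So the Kunek cognate is 'molehi'.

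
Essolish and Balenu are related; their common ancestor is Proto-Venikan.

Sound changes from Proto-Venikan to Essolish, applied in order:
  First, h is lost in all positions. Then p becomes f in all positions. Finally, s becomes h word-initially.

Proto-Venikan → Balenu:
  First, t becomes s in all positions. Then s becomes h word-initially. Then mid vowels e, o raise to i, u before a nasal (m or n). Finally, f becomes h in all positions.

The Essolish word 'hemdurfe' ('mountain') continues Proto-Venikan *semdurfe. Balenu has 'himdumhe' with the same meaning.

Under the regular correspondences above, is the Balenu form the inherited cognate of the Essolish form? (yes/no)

Derive the expected Balenu reflex of *semdurfe:
Balenu: *semdurfe > hemdurfe > himdurfe > himdurhe  (by debuccalisation, pre-nasal raising, unconditioned shift)
The regular Balenu reflex would be 'himdurhe', but the attested form is 'himdumhe'. The correspondence is irregular, so they are not cognates (the Balenu form has a different source).

no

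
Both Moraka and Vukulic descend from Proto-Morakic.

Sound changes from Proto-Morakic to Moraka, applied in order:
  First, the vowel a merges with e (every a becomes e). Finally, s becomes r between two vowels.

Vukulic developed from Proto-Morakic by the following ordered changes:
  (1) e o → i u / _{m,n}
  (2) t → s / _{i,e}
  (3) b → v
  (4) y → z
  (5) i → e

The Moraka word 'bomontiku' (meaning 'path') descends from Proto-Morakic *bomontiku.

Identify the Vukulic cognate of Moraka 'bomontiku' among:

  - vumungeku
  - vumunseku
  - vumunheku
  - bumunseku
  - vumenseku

vumunseku

Vukulic: *bomontiku
  bomontiku → bumuntiku   [pre-nasal raising]
  bumuntiku → bumunsiku   [palatalisation]
  bumunsiku → vumunsiku   [unconditioned shift]
  vumunsiku (rule 4 does not apply)
  vumunsiku → vumunseku   [vowel merger]
  giving Vukulic vumunseku.
The other candidates each miss or misapply at least one Vukulic change.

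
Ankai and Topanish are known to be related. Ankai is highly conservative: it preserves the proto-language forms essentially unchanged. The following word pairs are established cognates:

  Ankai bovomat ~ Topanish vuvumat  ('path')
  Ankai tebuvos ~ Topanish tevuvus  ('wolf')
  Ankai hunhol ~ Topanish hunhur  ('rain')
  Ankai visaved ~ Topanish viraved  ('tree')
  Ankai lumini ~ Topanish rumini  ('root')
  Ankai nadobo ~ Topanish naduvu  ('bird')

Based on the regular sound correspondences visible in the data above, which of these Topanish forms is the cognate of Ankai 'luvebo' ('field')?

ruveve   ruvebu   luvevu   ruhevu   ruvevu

ruvevu

lumini ~ rumini — Ankai l corresponds to Topanish r word-initially before a back vowel.
nadobo ~ naduvu — Ankai b corresponds to Topanish v between vowels (before a back vowel).
nadobo ~ naduvu — Ankai o corresponds to Topanish u word-finally.
Applying these to Ankai 'luvebo':
  luvebo → ruvebo   (l→r word-initially before a back vowel)
  ruvebo → ruvevo   (b→v between vowels (before a back vowel))
  ruvevo → ruvevu   (o→u word-finally)
So the Topanish cognate is 'ruvevu'.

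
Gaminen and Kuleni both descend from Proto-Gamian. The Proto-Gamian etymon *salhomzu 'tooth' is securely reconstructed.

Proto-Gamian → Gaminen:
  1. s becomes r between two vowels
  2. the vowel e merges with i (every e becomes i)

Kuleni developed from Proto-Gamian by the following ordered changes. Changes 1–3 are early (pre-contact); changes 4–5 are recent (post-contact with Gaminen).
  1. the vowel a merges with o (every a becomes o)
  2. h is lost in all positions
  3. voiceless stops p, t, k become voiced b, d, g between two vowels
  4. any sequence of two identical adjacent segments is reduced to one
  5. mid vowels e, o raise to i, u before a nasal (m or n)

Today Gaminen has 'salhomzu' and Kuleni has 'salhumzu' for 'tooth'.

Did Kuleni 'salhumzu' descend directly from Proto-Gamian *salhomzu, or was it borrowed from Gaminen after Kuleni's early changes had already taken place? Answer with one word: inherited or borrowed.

If inherited, *salhomzu would pass through all of Kuleni's changes:
Kuleni: *salhomzu > solhomzu > solomzu > solumzu  (by vowel merger, h-loss, pre-nasal raising)
If borrowed from Gaminen 'salhomzu' after the early changes, it would undergo only the recent ones:
  rule 4 (degemination): no change (salhomzu)
  rule 5 (pre-nasal raising): salhomzu → salhumzu
  ⇒ as a loan: salhumzu
Kuleni 'salhumzu' matches the loan outcome 'salhumzu', not the inherited 'solumzu' — it skipped the early Kuleni changes, so it was borrowed from Gaminen.

borrowed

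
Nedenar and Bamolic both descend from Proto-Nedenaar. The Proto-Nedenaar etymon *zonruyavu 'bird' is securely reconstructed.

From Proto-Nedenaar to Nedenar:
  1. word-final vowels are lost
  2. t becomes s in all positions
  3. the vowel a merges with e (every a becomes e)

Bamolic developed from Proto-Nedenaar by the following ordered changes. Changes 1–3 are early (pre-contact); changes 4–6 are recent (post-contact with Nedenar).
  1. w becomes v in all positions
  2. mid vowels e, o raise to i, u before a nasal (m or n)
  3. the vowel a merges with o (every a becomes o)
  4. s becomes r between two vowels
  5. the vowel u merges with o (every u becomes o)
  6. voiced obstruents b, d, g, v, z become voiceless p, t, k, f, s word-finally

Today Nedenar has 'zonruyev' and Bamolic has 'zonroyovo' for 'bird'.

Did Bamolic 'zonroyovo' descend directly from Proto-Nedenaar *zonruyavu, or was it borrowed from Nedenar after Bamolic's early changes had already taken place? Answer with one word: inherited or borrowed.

If inherited, *zonruyavu would pass through all of Bamolic's changes:
Bamolic: start from *zonruyavu.
  rule 1: no change — zonruyavu
  rule 2 (pre-nasal raising): zonruyavu → zunruyavu
  rule 3 (vowel merger): zunruyavu → zunruyovu
  rule 4: no change — zunruyovu
  rule 5 (vowel merger): zunruyovu → zonroyovo
  rule 6: no change — zonroyovo
  ⇒ Bamolic zonroyovo
If borrowed from Nedenar 'zonruyev' after the early changes, it would undergo only the recent ones:
  rule 4 (rhotacism): no change (zonruyev)
  rule 5 (vowel merger): zonruyev → zonroyev
  rule 6 (final devoicing): zonroyev → zonroyef
  ⇒ as a loan: zonroyef
Bamolic 'zonroyovo' matches the inherited outcome exactly, so it is an inherited cognate, not a loan.

inherited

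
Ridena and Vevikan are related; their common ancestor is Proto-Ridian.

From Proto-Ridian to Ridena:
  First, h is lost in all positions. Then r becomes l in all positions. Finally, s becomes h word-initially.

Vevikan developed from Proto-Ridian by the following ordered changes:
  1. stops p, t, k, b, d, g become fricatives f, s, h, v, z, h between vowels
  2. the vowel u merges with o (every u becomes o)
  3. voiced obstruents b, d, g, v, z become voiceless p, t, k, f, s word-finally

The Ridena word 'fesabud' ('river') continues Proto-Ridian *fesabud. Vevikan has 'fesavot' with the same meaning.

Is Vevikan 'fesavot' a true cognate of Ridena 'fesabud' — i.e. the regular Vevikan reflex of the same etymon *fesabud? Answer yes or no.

Derive the expected Vevikan reflex of *fesabud:
Vevikan: start from *fesabud.
  rule 1 (intervocalic lenition): fesabud → fesavud
  rule 2 (vowel merger): fesavud → fesavod
  rule 3 (final devoicing): fesavod → fesavot
  ⇒ Vevikan fesavot
Vevikan 'fesavot' matches the regular reflex exactly, so the pair is cognate.

yes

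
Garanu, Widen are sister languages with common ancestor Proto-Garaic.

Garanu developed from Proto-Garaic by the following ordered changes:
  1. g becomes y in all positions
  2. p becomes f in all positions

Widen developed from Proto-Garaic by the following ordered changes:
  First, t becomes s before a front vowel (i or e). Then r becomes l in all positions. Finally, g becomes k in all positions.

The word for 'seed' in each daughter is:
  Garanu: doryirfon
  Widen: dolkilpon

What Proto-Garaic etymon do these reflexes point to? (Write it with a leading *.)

Position 7: Garanu has f, Widen has p. Widen preserves p here (none of its changes turn any other segment into p), so the proto-segment is *p.
Position 4: Garanu has y, Widen has k. Taking the neighbouring segments as reconstructed: Garanu y could go back to *g or *y; Widen k could go back to *k or *g — the one source consistent with every daughter is *g.
Position 6: Garanu has r, Widen has l. Garanu preserves r here (none of its changes turn any other segment into r), so the proto-segment is *r.
Verify the candidate proto-form against each daughter:
Garanu: *dorgirpon
  dorgirpon → doryirpon   [unconditioned shift]
  doryirpon → doryirfon   [unconditioned shift]
  giving Garanu doryirfon.
Widen: start from *dorgirpon.
  rule 1: no change — dorgirpon
  rule 2 (unconditioned shift): dorgirpon → dolgilpon
  rule 3 (unconditioned shift): dolgilpon → dolkilpon
  ⇒ Widen dolkilpon
Only *dorgirpon yields all of Garanu doryirfon, Widen dolkilpon.

*dorgirpon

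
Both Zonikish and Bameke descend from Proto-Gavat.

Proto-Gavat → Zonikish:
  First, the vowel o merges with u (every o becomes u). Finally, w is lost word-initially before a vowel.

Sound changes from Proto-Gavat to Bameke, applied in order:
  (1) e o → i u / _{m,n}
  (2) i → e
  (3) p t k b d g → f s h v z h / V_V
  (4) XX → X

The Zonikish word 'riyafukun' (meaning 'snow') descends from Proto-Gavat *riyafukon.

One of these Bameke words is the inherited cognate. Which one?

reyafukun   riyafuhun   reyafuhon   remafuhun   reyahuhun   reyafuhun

reyafuhun

Bameke: *riyafukon
  riyafukon → riyafukun   [pre-nasal raising]
  riyafukun → reyafukun   [vowel merger]
  reyafukun → reyafuhun   [intervocalic lenition]
  reyafuhun (rule 4 does not apply)
  giving Bameke reyafuhun.
Only 'reyafuhun' matches the regular Bameke development of *riyafukon.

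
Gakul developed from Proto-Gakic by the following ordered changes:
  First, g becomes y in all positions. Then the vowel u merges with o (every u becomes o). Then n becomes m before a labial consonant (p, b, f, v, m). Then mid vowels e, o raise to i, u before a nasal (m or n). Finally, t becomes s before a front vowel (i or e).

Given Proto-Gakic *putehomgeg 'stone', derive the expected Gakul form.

Gakul: *putehomgeg > putehomyey > potehomyey > potehumyey > posehumyey  (by unconditioned shift, vowel merger, pre-nasal raising, palatalisation)

posehumyey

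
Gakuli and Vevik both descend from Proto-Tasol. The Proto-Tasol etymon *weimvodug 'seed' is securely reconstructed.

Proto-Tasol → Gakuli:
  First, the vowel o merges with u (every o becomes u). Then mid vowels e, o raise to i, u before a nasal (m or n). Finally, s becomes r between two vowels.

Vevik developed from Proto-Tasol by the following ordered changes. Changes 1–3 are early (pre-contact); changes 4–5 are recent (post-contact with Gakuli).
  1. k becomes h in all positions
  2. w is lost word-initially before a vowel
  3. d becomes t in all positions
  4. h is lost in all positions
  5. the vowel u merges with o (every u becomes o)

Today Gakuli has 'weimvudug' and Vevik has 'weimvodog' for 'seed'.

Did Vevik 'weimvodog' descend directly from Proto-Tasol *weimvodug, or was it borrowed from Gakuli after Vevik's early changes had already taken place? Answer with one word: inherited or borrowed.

borrowed

If inherited, *weimvodug would pass through all of Vevik's changes:
Vevik: *weimvodug
  weimvodug (rule 1 does not apply)
  weimvodug → eimvodug   [glide loss]
  eimvodug → eimvotug   [unconditioned shift]
  eimvotug (rule 4 does not apply)
  eimvotug → eimvotog   [vowel merger]
  giving Vevik eimvotog.
If borrowed from Gakuli 'weimvudug' after the early changes, it would undergo only the recent ones:
  rule 4 (h-loss): no change (weimvudug)
  rule 5 (vowel merger): weimvudug → weimvodog
  ⇒ as a loan: weimvodog
Vevik 'weimvodog' matches the loan outcome 'weimvodog', not the inherited 'eimvotog' — it skipped the early Vevik changes, so it was borrowed from Gakuli.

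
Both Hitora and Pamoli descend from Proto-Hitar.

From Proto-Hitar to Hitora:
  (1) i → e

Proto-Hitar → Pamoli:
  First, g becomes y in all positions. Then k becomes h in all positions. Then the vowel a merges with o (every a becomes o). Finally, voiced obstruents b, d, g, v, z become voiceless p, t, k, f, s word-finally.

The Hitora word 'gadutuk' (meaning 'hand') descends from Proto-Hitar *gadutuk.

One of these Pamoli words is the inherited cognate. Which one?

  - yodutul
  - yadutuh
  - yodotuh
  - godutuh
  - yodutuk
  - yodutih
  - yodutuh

yodutuh

Pamoli: *gadutuk
  gadutuk → yadutuk   [unconditioned shift]
  yadutuk → yadutuh   [unconditioned shift]
  yadutuh → yodutuh   [vowel merger]
  yodutuh (rule 4 does not apply)
  giving Pamoli yodutuh.
Only 'yodutuh' matches the regular Pamoli development of *gadutuk.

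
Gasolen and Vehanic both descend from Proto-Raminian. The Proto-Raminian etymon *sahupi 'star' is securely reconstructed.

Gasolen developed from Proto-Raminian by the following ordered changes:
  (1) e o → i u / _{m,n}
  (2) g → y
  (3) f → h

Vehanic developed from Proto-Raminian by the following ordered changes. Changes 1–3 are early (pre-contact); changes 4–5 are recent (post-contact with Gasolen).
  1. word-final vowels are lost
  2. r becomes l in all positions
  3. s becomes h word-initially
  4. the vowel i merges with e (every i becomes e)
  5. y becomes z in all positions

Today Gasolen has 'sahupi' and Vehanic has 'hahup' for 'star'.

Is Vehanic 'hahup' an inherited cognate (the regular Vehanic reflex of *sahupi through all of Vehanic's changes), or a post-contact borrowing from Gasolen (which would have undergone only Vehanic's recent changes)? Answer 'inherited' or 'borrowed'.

inherited

If inherited, *sahupi would pass through all of Vehanic's changes:
Vehanic: *sahupi > sahup > hahup  (by apocope, debuccalisation)
If borrowed from Gasolen 'sahupi' after the early changes, it would undergo only the recent ones:
  rule 4 (vowel merger): sahupi → sahupe
  rule 5 (unconditioned shift): no change (sahupe)
  ⇒ as a loan: sahupe
Vehanic 'hahup' matches the inherited outcome exactly, so it is an inherited cognate, not a loan.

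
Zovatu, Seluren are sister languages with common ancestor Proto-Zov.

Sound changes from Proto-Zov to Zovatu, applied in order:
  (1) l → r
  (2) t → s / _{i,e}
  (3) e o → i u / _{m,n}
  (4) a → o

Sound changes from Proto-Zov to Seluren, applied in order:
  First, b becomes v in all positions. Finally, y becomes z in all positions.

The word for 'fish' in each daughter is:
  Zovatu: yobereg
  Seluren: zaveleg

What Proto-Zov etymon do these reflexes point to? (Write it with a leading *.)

Position 3: Zovatu has b, Seluren has v. Zovatu preserves b here (none of its changes turn any other segment into b), so the proto-segment is *b.
Position 2: Zovatu has o, Seluren has a. Seluren preserves a here (none of its changes turn any other segment into a), so the proto-segment is *a.
Position 5: Zovatu has r, Seluren has l. Seluren preserves l here (none of its changes turn any other segment into l), so the proto-segment is *l.
Verify the candidate proto-form against each daughter:
Zovatu: *yabeleg > yabereg > yobereg  (by unconditioned shift, vowel merger)
Seluren: *yabeleg > yaveleg > zaveleg  (by unconditioned shift, unconditioned shift)
No other proto-form is consistent with every reflex, so the reconstruction is *yabeleg.

*yabeleg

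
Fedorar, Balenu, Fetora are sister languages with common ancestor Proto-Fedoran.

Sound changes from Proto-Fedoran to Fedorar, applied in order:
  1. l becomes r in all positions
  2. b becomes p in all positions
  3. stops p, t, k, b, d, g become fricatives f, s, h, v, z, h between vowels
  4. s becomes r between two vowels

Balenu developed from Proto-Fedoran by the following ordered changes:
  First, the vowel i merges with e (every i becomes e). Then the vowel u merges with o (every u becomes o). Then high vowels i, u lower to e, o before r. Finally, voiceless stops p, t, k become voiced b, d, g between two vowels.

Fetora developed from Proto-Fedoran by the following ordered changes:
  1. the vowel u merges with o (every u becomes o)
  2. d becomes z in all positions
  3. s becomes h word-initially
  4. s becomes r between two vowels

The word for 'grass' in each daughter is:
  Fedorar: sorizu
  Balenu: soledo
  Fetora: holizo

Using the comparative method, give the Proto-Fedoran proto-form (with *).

Position 1: Fedorar has s, Balenu has s, Fetora has h. Balenu preserves s here (none of its changes turn any other segment into s), so the proto-segment is *s.
Position 4: Fedorar has i, Balenu has e, Fetora has i. Fedorar preserves i here (none of its changes turn any other segment into i), so the proto-segment is *i.
Position 6: Fedorar has u, Balenu has o, Fetora has o. Fedorar preserves u here (none of its changes turn any other segment into u), so the proto-segment is *u.
Continuing position by position gives *solidu; check it forward:
Fedorar: start from *solidu.
  rule 1 (unconditioned shift): solidu → soridu
  rule 2: no change — soridu
  rule 3 (intervocalic lenition): soridu → sorizu
  rule 4: no change — sorizu
  ⇒ Fedorar sorizu
Balenu: *solidu
  solidu → soledu   [vowel merger]
  soledu → soledo   [vowel merger]
  soledo (rule 3 does not apply)
  soledo (rule 4 does not apply)
  giving Balenu soledo.
Fetora: *solidu > solido > solizo > holizo  (by vowel merger, unconditioned shift, debuccalisation)
*solidu is the unique common source.

*solidu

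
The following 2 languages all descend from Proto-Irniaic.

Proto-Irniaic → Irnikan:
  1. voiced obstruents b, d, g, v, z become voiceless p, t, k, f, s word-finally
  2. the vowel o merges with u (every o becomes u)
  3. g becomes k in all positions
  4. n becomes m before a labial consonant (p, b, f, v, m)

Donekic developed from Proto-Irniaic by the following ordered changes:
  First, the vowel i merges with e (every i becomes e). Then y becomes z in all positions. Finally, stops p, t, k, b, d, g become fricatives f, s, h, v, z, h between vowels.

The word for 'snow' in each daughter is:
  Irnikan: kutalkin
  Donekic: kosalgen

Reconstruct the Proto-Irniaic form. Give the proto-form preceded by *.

Position 6: Irnikan has k, Donekic has g. Donekic preserves g here (none of its changes turn any other segment into g), so the proto-segment is *g.
Position 7: Irnikan has i, Donekic has e. Irnikan preserves i here (none of its changes turn any other segment into i), so the proto-segment is *i.
Position 3: Irnikan has t, Donekic has s. Taking the neighbouring segments as reconstructed: Irnikan t can only go back to *t; Donekic s could go back to *t or *s — the one source consistent with every daughter is *t.
Continuing position by position gives *kotalgin; check it forward:
Irnikan: start from *kotalgin.
  rule 1: no change — kotalgin
  rule 2 (vowel merger): kotalgin → kutalgin
  rule 3 (unconditioned shift): kutalgin → kutalkin
  rule 4: no change — kutalkin
  ⇒ Irnikan kutalkin
Donekic: *kotalgin > kotalgen > kosalgen  (by vowel merger, intervocalic lenition)
No other proto-form is consistent with every reflex, so the reconstruction is *kotalgin.

*kotalgin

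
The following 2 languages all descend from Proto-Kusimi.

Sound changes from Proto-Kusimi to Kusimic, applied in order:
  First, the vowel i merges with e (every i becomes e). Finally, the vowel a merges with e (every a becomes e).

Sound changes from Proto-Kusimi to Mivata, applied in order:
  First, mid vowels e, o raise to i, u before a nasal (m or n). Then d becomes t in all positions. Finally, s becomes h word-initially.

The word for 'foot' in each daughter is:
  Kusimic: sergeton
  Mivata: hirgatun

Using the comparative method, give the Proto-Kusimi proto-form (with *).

Position 2: Kusimic has e, Mivata has i. Taking the neighbouring segments as reconstructed: Kusimic e could go back to *a or *e or *i; Mivata i can only go back to *i — the one source consistent with every daughter is *i.
Position 7: Kusimic has o, Mivata has u. Kusimic preserves o here (none of its changes turn any other segment into o), so the proto-segment is *o.
Position 5: Kusimic has e, Mivata has a. Mivata preserves a here (none of its changes turn any other segment into a), so the proto-segment is *a.
This points to *sirgaton. Verify forward in each daughter:
Kusimic: start from *sirgaton.
  rule 1 (vowel merger): sirgaton → sergaton
  rule 2 (vowel merger): sergaton → sergeton
  ⇒ Kusimic sergeton
Mivata: start from *sirgaton.
  rule 1 (pre-nasal raising): sirgaton → sirgatun
  rule 2: no change — sirgatun
  rule 3 (debuccalisation): sirgatun → hirgatun
  ⇒ Mivata hirgatun
*sirgaton is the unique common source.

*sirgaton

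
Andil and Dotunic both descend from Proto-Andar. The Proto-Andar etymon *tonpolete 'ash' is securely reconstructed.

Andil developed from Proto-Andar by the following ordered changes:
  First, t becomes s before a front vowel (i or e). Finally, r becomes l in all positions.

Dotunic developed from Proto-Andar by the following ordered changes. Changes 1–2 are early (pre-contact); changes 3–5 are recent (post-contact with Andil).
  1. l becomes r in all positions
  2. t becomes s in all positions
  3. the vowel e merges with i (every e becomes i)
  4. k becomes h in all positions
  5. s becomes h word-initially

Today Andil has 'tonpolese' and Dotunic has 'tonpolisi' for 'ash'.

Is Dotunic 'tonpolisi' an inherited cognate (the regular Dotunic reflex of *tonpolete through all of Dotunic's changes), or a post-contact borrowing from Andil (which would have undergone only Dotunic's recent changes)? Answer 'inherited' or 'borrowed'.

If inherited, *tonpolete would pass through all of Dotunic's changes:
Dotunic: *tonpolete > tonporete > sonporese > sonporisi > honporisi  (by unconditioned shift, unconditioned shift, vowel merger, debuccalisation)
If borrowed from Andil 'tonpolese' after the early changes, it would undergo only the recent ones:
  rule 3 (vowel merger): tonpolese → tonpolisi
  rule 4 (unconditioned shift): no change (tonpolisi)
  rule 5 (debuccalisation): no change (tonpolisi)
  ⇒ as a loan: tonpolisi
Dotunic 'tonpolisi' matches the loan outcome 'tonpolisi', not the inherited 'honporisi' — it skipped the early Dotunic changes, so it was borrowed from Andil.

borrowed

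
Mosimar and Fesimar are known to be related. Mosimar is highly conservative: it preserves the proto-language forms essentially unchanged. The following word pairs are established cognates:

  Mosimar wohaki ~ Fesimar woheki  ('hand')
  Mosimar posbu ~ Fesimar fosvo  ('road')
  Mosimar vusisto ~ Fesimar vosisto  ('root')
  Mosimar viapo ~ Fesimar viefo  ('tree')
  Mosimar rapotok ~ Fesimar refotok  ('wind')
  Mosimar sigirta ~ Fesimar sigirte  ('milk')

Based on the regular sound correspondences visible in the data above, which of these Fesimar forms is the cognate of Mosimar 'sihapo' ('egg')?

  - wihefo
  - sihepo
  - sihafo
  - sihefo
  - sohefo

sihefo

rapotok ~ refotok — Mosimar a corresponds to Fesimar e after a consonant, before a labial obstruent.
viapo ~ viefo, rapotok ~ refotok — Mosimar p corresponds to Fesimar f between vowels (before a back vowel).
Applying these to Mosimar 'sihapo':
  sihapo → sihepo   (a→e after a consonant, before a labial obstruent)
  sihepo → sihefo   (p→f between vowels (before a back vowel))
So the Fesimar cognate is 'sihefo'.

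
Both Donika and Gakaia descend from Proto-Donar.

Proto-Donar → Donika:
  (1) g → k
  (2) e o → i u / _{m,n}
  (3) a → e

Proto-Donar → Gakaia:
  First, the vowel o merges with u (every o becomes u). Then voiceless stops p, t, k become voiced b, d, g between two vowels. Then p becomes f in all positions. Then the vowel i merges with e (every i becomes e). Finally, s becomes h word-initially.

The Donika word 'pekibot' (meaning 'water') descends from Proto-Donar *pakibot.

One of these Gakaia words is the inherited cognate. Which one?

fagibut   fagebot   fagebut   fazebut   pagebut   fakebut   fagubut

Gakaia: *pakibot
  pakibot → pakibut   [vowel merger]
  pakibut → pagibut   [intervocalic voicing]
  pagibut → fagibut   [unconditioned shift]
  fagibut → fagebut   [vowel merger]
  fagebut (rule 5 does not apply)
  giving Gakaia fagebut.
Among the options, 'fagebut' alone shows every Gakaia change applied in order.

fagebut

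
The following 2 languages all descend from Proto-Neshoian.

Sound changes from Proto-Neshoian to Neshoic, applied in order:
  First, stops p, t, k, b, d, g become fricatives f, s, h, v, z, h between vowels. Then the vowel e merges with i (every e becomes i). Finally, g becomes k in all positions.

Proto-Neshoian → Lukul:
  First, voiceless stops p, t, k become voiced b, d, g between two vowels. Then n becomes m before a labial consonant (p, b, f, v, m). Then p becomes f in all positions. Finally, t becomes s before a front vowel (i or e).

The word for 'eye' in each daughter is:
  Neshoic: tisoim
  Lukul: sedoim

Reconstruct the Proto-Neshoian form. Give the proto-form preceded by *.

*tetoim

Position 3: Neshoic has s, Lukul has d. Taking the neighbouring segments as reconstructed: Neshoic s could go back to *t or *s; Lukul d could go back to *t or *d — the one source consistent with every daughter is *t.
Position 2: Neshoic has i, Lukul has e. Lukul preserves e here (none of its changes turn any other segment into e), so the proto-segment is *e.
Position 1: Neshoic has t, Lukul has s. Neshoic preserves t here (none of its changes turn any other segment into t), so the proto-segment is *t.
Verify the candidate proto-form against each daughter:
Neshoic: start from *tetoim.
  rule 1 (intervocalic lenition): tetoim → tesoim
  rule 2 (vowel merger): tesoim → tisoim
  rule 3: no change — tisoim
  ⇒ Neshoic tisoim
Lukul: *tetoim > tedoim > sedoim  (by intervocalic voicing, palatalisation)
No other proto-form is consistent with every reflex, so the reconstruction is *tetoim.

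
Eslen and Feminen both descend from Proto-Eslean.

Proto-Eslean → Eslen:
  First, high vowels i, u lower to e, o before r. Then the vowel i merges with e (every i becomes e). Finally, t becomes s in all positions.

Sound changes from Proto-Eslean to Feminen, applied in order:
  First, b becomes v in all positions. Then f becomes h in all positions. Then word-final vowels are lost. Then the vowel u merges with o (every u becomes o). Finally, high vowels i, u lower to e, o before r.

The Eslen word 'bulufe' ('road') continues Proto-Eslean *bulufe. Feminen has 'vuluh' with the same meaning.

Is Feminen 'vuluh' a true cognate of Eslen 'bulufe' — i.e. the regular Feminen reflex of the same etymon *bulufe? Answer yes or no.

no

Derive the expected Feminen reflex of *bulufe:
Feminen: *bulufe > vulufe > vuluhe > vuluh > voloh  (by unconditioned shift, unconditioned shift, apocope, vowel merger)
The regular Feminen reflex would be 'voloh', but the attested form is 'vuluh'. The correspondence is irregular, so they are not cognates (the Feminen form has a different source).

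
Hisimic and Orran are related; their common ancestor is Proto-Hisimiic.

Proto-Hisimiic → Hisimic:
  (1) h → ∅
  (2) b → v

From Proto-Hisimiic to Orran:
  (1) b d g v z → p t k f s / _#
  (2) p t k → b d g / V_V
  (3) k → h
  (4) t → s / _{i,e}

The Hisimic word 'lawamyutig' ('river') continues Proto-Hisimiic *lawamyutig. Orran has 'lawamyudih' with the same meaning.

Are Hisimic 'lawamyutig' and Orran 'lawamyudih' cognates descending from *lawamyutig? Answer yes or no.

Derive the expected Orran reflex of *lawamyutig:
Orran: *lawamyutig
  lawamyutig → lawamyutik   [final devoicing]
  lawamyutik → lawamyudik   [intervocalic voicing]
  lawamyudik → lawamyudih   [unconditioned shift]
  lawamyudih (rule 4 does not apply)
  giving Orran lawamyudih.
Orran 'lawamyudih' matches the regular reflex exactly, so the pair is cognate.

yes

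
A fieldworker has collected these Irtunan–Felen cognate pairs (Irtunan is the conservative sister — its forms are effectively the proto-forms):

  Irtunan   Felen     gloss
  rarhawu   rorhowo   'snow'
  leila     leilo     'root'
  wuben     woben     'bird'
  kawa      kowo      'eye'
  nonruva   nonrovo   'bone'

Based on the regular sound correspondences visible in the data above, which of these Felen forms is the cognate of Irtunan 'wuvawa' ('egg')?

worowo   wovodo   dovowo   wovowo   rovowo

wovowo

nonruva ~ nonrovo — Irtunan u corresponds to Felen o after a consonant, before a labial obstruent.
rarhawu ~ rorhowo, kawa ~ kowo — Irtunan a corresponds to Felen o after a consonant, before a consonant other than r, m, n, p, b, f, v.
leila ~ leilo, kawa ~ kowo — Irtunan a corresponds to Felen o word-finally.
Applying these to Irtunan 'wuvawa':
  wuvawa → wovawa   (u→o after a consonant, before a labial obstruent)
  wovawa → wovowa   (a→o after a consonant, before a consonant other than r, m, n, p, b, f, v)
  wovowa → wovowo   (a→o word-finally)
So the Felen cognate is 'wovowo'.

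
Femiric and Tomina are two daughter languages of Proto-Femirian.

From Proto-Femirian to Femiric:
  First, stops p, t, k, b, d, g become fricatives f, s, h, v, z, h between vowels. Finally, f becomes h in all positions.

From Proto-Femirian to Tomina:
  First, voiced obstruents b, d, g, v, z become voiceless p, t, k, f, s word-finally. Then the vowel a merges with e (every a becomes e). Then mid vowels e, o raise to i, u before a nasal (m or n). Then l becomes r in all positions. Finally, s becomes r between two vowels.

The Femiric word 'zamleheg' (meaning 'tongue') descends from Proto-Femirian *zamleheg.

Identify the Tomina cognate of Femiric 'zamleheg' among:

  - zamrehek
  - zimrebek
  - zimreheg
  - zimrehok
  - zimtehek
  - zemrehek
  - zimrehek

zimrehek

Tomina: *zamleheg
  zamleheg → zamlehek   [final devoicing]
  zamlehek → zemlehek   [vowel merger]
  zemlehek → zimlehek   [pre-nasal raising]
  zimlehek → zimrehek   [unconditioned shift]
  zimrehek (rule 5 does not apply)
  giving Tomina zimrehek.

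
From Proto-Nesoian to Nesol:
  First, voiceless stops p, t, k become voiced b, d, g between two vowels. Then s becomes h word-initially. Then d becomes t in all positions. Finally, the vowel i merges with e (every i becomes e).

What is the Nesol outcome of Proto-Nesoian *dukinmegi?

Nesol: *dukinmegi > duginmegi > tuginmegi > tugenmege  (by intervocalic voicing, unconditioned shift, vowel merger)

tugenmege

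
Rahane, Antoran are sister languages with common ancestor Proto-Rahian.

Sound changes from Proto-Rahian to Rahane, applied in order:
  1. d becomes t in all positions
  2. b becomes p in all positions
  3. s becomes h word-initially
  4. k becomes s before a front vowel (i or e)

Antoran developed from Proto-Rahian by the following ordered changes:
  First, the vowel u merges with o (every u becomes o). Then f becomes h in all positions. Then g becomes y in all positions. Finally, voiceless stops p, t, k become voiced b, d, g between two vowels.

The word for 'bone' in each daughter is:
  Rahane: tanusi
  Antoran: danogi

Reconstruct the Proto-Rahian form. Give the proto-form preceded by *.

Position 1: Rahane has t, Antoran has d. Taking the neighbouring segments as reconstructed: Rahane t could go back to *t or *d; Antoran d can only go back to *d — the one source consistent with every daughter is *d.
Position 5: Rahane has s, Antoran has g. In Antoran, g can only continue *k, so the proto-segment is *k.
This points to *danuki. Verify forward in each daughter:
Rahane: *danuki > tanuki > tanusi  (by unconditioned shift, palatalisation)
Antoran: *danuki
  danuki → danoki   [vowel merger]
  danoki (rule 2 does not apply)
  danoki (rule 3 does not apply)
  danoki → danogi   [intervocalic voicing]
  giving Antoran danogi.
No other proto-form is consistent with every reflex, so the reconstruction is *danuki.

*danuki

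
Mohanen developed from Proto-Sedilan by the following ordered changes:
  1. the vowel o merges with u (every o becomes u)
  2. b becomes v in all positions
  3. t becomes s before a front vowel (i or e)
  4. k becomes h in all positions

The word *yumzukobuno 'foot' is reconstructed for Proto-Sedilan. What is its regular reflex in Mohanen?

yumzuhuvunu

Mohanen: start from *yumzukobuno.
  rule 1 (vowel merger): yumzukobuno → yumzukubunu
  rule 2 (unconditioned shift): yumzukubunu → yumzukuvunu
  rule 3: no change — yumzukuvunu
  rule 4 (unconditioned shift): yumzukuvunu → yumzuhuvunu
  ⇒ Mohanen yumzuhuvunu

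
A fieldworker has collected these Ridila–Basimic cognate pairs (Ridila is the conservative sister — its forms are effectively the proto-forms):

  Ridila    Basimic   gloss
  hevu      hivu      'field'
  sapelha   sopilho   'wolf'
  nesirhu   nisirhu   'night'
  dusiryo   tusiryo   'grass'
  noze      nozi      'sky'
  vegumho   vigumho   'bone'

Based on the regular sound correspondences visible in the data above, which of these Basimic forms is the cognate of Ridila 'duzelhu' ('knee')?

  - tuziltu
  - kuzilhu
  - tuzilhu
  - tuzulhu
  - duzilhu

dusiryo ~ tusiryo — Ridila d corresponds to Basimic t word-initially before a back vowel.
sapelha ~ sopilho, nesirhu ~ nisirhu — Ridila e corresponds to Basimic i after a consonant, before a consonant other than r, m, n, p, b, f, v.
Applying these to Ridila 'duzelhu':
  duzelhu → tuzelhu   (d→t word-initially before a back vowel)
  tuzelhu → tuzilhu   (e→i after a consonant, before a consonant other than r, m, n, p, b, f, v)
So the Basimic cognate is 'tuzilhu'.

tuzilhu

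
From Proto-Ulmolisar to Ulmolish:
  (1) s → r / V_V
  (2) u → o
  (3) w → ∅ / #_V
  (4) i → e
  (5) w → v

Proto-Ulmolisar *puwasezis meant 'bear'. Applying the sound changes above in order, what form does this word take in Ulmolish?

povarezes

Ulmolish: *puwasezis
  puwasezis → puwarezis   [rhotacism]
  puwarezis → powarezis   [vowel merger]
  powarezis (rule 3 does not apply)
  powarezis → powarezes   [vowel merger]
  powarezes → povarezes   [unconditioned shift]
  giving Ulmolish povarezes.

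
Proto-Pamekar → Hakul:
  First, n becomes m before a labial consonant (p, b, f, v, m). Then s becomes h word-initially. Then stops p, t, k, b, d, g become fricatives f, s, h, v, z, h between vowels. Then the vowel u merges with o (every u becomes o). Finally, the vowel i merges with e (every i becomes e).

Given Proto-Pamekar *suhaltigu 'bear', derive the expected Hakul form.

hohalteho

Hakul: *suhaltigu
  suhaltigu (rule 1 does not apply)
  suhaltigu → huhaltigu   [debuccalisation]
  huhaltigu → huhaltihu   [intervocalic lenition]
  huhaltihu → hohaltiho   [vowel merger]
  hohaltiho → hohalteho   [vowel merger]
  giving Hakul hohalteho.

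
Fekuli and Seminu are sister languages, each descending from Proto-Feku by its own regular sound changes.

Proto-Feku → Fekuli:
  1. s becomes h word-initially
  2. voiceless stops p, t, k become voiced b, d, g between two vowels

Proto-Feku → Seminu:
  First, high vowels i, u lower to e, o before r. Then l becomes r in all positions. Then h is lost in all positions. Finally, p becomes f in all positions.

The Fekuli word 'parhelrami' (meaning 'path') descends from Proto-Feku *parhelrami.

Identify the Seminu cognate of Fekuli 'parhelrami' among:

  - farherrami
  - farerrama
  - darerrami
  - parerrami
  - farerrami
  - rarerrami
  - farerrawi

Seminu: *parhelrami > parherrami > parerrami > farerrami  (by unconditioned shift, h-loss, unconditioned shift)
Only 'farerrami' matches the regular Seminu development of *parhelrami.

farerrami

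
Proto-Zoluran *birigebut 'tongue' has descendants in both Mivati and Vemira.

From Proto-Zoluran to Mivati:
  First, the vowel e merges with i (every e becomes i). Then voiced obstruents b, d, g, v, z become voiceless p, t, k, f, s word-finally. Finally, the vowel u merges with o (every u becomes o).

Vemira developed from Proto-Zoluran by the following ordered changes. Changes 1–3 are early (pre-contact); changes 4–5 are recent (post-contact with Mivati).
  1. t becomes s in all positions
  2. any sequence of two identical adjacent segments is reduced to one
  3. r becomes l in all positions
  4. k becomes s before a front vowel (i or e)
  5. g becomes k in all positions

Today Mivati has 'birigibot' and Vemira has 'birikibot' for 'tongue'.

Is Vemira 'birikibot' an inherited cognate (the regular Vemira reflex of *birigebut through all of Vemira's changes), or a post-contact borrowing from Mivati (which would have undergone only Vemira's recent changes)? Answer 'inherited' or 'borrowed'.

If inherited, *birigebut would pass through all of Vemira's changes:
Vemira: start from *birigebut.
  rule 1 (unconditioned shift): birigebut → birigebus
  rule 2: no change — birigebus
  rule 3 (unconditioned shift): birigebus → biligebus
  rule 4: no change — biligebus
  rule 5 (unconditioned shift): biligebus → bilikebus
  ⇒ Vemira bilikebus
If borrowed from Mivati 'birigibot' after the early changes, it would undergo only the recent ones:
  rule 4 (palatalisation): no change (birigibot)
  rule 5 (unconditioned shift): birigibot → birikibot
  ⇒ as a loan: birikibot
Vemira 'birikibot' matches the loan outcome 'birikibot', not the inherited 'bilikebus' — it skipped the early Vemira changes, so it was borrowed from Mivati.

borrowed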